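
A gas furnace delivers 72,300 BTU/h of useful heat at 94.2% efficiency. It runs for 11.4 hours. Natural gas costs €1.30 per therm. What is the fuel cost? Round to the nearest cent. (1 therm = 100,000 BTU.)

Heat delivered = 72,300 BTU/h × 11.4 h = 824,220 BTU
Gas input = 824,220 / 0.942 = 874,968 BTU
= 874,968 / 100,000 = 8.75 therm
Cost = 8.75 × €1.30/therm = €11.37

€11.37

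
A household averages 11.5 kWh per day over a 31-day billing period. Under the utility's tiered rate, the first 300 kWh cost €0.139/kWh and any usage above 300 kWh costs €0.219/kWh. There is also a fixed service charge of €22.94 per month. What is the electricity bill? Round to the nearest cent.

€77.01

Usage = 11.5 kWh/day × 31 days = 356.5 kWh
First 300 kWh × €0.139 = €41.70
Remaining 56.5 kWh × €0.219 = €12.37
Energy charge = €54.07; + service €22.94 = €77.01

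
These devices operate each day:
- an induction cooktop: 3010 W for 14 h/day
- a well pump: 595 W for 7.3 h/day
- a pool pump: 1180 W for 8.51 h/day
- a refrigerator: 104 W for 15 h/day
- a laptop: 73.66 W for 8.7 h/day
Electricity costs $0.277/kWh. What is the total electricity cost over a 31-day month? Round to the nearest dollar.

induction cooktop: 3010 W × 14 h × 31 d = 1,306,340 Wh = 1,306 kWh
well pump: 595 W × 7.3 h × 31 d = 134,648 Wh = 134.6 kWh
pool pump: 1180 W × 8.51 h × 31 d = 311,296 Wh = 311.3 kWh
refrigerator: 104 W × 15 h × 31 d = 48,360 Wh = 48.36 kWh
laptop: 73.66 W × 8.7 h × 31 d = 19,866 Wh = 19.87 kWh
Total energy = 1,306 + 134.6 + 311.3 + 48.36 + 19.87 = 1,821 kWh
Cost = 1,821 kWh × $0.277 = $504.28 ≈ $504

$504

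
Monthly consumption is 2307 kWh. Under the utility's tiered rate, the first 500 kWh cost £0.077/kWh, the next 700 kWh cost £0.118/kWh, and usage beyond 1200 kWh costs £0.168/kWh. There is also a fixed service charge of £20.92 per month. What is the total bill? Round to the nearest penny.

£328.00

First 500 kWh × £0.077 = £38.50
Next 700 kWh × £0.118 = £82.60
Remaining 1107 kWh × £0.168 = £185.98
Energy charge = £307.08; + service £20.92 = £328.00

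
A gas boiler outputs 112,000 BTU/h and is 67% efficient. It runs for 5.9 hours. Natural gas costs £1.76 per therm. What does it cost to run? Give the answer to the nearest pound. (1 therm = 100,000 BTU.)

£17

Heat delivered = 112,000 BTU/h × 5.9 h = 660,800 BTU
Gas input = 660,800 / 0.67 = 986,269 BTU
= 986,269 / 100,000 = 9.863 therm
Cost = 9.863 × £1.76/therm = £17.36 ≈ £17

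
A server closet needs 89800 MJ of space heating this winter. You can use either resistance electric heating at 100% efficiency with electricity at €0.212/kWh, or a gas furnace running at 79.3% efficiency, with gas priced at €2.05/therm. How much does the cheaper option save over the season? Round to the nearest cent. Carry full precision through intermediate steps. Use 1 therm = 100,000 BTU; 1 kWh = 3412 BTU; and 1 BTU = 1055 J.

Heat load = 89800 MJ = 89,800,000,000 J / 1055 = 85,118,483 BTU
Gas: input = 85,118,483 / 0.793 = 107,337,306 BTU = 1,073 therm → 1,073 × €2.05 = €2,200.41
Electric: 85,118,483 BTU / 3412 = 24,950 kWh → × €0.212 = €5,288.72
Difference = |€2,200.41 − €5,288.72| = €3,088.31

€3088.31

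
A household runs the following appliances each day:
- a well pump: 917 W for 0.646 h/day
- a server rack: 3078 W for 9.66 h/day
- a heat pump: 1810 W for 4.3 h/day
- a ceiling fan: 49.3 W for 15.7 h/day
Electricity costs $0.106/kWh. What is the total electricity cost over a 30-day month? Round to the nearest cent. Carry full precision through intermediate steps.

$123.65

well pump: 917 W × 0.646 h × 30 d = 17,771 Wh = 17.77 kWh
server rack: 3078 W × 9.66 h × 30 d = 892,004 Wh = 892 kWh
heat pump: 1810 W × 4.3 h × 30 d = 233,490 Wh = 233.5 kWh
ceiling fan: 49.3 W × 15.7 h × 30 d = 23,220 Wh = 23.22 kWh
Total energy = 17.77 + 892 + 233.5 + 23.22 = 1,166 kWh
Cost = 1,166 kWh × $0.106 = $123.65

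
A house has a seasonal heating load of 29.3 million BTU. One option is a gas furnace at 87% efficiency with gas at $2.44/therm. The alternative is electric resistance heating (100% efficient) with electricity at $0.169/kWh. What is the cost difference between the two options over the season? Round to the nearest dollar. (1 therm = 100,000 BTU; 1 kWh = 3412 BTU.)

$630

Heat load = 29.3 × 10⁶ BTU = 29,300,000 BTU
Gas: input = 29,300,000 / 0.87 = 33,678,161 BTU = 336.8 therm → 336.8 × $2.44 = $821.75
Electric: 29,300,000 BTU / 3412 = 8,587 kWh → × $0.169 = $1,451.26
Difference = |$821.75 − $1,451.26| = $629.51 ≈ $630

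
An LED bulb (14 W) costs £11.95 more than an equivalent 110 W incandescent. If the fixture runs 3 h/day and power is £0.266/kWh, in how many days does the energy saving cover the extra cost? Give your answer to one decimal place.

Power saved = 110 − 14 = 96 W
Daily energy saved = 96 W × 3 h = 288 Wh = 0.288 kWh
Daily savings = 0.288 × £0.266 = £0.0766
Payback = £11.95 / £0.0766 per day = 156 days

156.0 days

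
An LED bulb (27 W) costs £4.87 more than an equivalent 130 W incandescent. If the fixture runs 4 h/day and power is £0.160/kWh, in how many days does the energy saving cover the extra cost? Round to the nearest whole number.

74 days

Power saved = 130 − 27 = 103 W
Daily energy saved = 103 W × 4 h = 412 Wh = 0.412 kWh
Daily savings = 0.412 × £0.160 = £0.0659
Payback = £4.87 / £0.0659 per day = 73.88 days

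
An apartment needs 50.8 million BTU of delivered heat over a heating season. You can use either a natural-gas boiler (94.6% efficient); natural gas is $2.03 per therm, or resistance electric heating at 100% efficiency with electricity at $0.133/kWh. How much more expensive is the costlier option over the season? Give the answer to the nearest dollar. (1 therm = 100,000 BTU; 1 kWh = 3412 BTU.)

$890

Heat load = 50.8 × 10⁶ BTU = 50,800,000 BTU
Gas: input = 50,800,000 / 0.946 = 53,699,789 BTU = 537 therm → 537 × $2.03 = $1,090.11
Electric: 50,800,000 BTU / 3412 = 14,890 kWh → × $0.133 = $1,980.19
Difference = |$1,090.11 − $1,980.19| = $890.08 ≈ $890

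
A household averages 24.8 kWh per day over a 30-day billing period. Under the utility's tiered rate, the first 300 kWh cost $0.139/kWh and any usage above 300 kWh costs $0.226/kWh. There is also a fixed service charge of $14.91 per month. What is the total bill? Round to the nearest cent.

$156.95

Usage = 24.8 kWh/day × 30 days = 744 kWh
First 300 kWh × $0.139 = $41.70
Remaining 444 kWh × $0.226 = $100.34
Energy charge = $142.04; + service $14.91 = $156.95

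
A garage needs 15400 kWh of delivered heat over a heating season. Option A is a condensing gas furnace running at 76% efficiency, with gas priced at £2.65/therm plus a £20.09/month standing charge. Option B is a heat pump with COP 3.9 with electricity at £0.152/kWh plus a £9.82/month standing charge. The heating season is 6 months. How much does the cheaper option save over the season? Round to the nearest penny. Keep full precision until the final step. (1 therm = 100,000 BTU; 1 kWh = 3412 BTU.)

Heat load = 15400 kWh × 3412 = 52,544,800 BTU
Gas: input = 52,544,800 / 0.76 = 69,137,895 BTU = 691.4 therm → 691.4 × £2.65 = £1,832.15; + 6 × £20.09 standing = £1,952.69
Heat pump: 52,544,800 BTU / 3412 = 15,400 kWh heat; / 3.9 = 3,949 kWh in → × £0.152 = £600.21; + 6 × £9.82 standing = £659.13
Difference = |£1,952.69 − £659.13| = £1,293.57

£1293.57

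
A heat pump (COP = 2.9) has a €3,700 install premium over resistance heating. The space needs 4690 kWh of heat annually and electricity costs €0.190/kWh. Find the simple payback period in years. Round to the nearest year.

Resistance: 4690 kWh × €0.190 = €891.10/yr
Heat pump: 4690 / 2.9 = 1617 kWh in → × €0.190 = €307.28/yr
Annual savings = €583.82
Payback = €3,700 / €583.82 = 6.34 years

6 years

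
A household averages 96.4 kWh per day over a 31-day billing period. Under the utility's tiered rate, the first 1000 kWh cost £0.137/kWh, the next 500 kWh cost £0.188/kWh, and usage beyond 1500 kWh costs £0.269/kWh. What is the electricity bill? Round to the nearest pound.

Usage = 96.4 kWh/day × 31 days = 2988.4 kWh
First 1000 kWh × £0.137 = £137.00
Next 500 kWh × £0.188 = £94.00
Remaining 1488.4 kWh × £0.269 = £400.38
Total = £631.38 ≈ £631

£631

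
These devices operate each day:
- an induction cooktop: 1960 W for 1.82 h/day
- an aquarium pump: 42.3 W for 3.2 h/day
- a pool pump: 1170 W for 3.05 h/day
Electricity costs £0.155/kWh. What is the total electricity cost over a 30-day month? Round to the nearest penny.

£33.81

induction cooktop: 1960 W × 1.82 h × 30 d = 107,016 Wh = 107 kWh
aquarium pump: 42.3 W × 3.2 h × 30 d = 4,061 Wh = 4.061 kWh
pool pump: 1170 W × 3.05 h × 30 d = 107,055 Wh = 107.1 kWh
Total energy = 107 + 4.061 + 107.1 = 218.1 kWh
Cost = 218.1 kWh × £0.155 = £33.81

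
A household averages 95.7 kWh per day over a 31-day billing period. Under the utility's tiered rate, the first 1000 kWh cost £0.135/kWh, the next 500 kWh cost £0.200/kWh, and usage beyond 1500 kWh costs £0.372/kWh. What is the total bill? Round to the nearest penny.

£780.61

Usage = 95.7 kWh/day × 31 days = 2966.7 kWh
First 1000 kWh × £0.135 = £135.00
Next 500 kWh × £0.200 = £100.00
Remaining 1466.7 kWh × £0.372 = £545.61
Total = £780.61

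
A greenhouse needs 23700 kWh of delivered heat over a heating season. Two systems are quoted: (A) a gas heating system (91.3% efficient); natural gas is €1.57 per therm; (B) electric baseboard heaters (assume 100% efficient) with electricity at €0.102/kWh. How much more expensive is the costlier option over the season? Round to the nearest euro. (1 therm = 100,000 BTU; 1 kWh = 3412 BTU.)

€1027

Heat load = 23700 kWh × 3412 = 80,864,400 BTU
Gas: input = 80,864,400 / 0.913 = 88,569,989 BTU = 885.7 therm → 885.7 × €1.57 = €1,390.55
Electric: 80,864,400 BTU / 3412 = 23,700 kWh → × €0.102 = €2,417.40
Difference = |€1,390.55 − €2,417.40| = €1,026.85 ≈ €1027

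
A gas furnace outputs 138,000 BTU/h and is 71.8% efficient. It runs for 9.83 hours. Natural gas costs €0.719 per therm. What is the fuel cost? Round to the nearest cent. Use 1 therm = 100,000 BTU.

€13.58

Heat delivered = 138,000 BTU/h × 9.83 h = 1,356,540 BTU
Gas input = 1,356,540 / 0.718 = 1,889,331 BTU
= 1,889,331 / 100,000 = 18.89 therm
Cost = 18.89 × €0.719/therm = €13.58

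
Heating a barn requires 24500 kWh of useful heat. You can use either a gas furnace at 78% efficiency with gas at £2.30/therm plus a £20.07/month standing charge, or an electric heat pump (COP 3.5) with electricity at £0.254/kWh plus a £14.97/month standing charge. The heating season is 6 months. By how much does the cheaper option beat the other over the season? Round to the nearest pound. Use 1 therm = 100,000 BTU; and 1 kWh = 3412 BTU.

Heat load = 24500 kWh × 3412 = 83,594,000 BTU
Gas: input = 83,594,000 / 0.78 = 107,171,795 BTU = 1,072 therm → 1,072 × £2.30 = £2,464.95; + 6 × £20.07 standing = £2,585.37
Heat pump: 83,594,000 BTU / 3412 = 24,500 kWh heat; / 3.5 = 7,000 kWh in → × £0.254 = £1,778.00; + 6 × £14.97 standing = £1,867.82
Difference = |£2,585.37 − £1,867.82| = £717.55 ≈ £718

£718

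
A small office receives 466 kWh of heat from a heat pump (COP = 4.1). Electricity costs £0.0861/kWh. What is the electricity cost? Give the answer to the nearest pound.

£10

Electrical input = 466 kWh / 4.1 = 113.7 kWh
Cost = 113.7 × £0.0861/kWh = £9.79 ≈ £10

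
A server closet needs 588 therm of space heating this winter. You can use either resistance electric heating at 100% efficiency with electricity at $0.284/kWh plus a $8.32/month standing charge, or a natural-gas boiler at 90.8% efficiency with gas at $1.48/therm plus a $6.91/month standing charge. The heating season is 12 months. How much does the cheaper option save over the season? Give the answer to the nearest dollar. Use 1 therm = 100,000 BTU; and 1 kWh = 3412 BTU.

Heat load = 588 therm × 100,000 = 58,800,000 BTU
Gas: input = 58,800,000 / 0.908 = 64,757,709 BTU = 647.6 therm → 647.6 × $1.48 = $958.41; + 12 × $6.91 standing = $1,041.33
Electric: 58,800,000 BTU / 3412 = 17,230 kWh → × $0.284 = $4,894.26; + 12 × $8.32 standing = $4,994.10
Difference = |$1,041.33 − $4,994.10| = $3,952.76 ≈ $3953

$3953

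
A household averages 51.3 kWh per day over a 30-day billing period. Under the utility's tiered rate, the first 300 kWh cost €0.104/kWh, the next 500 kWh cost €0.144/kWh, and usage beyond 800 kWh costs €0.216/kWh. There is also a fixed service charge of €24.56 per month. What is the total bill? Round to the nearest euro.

Usage = 51.3 kWh/day × 30 days = 1539 kWh
First 300 kWh × €0.104 = €31.20
Next 500 kWh × €0.144 = €72.00
Remaining 739 kWh × €0.216 = €159.62
Energy charge = €262.82; + service €24.56 = €287.38 ≈ €287

€287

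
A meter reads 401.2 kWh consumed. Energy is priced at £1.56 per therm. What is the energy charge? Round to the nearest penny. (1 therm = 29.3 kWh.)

401.2 kWh × (0.03413 therm/kWh) = 13.69 therm
Cost = 13.69 therm × £1.56/therm = £21.36

£21.36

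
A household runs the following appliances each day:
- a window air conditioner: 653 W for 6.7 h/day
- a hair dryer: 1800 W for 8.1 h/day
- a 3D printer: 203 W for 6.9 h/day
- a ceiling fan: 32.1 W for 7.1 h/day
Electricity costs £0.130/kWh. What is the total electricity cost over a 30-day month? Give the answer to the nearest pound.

£80

window air conditioner: 653 W × 6.7 h × 30 d = 131,253 Wh = 131.3 kWh
hair dryer: 1800 W × 8.1 h × 30 d = 437,400 Wh = 437.4 kWh
3D printer: 203 W × 6.9 h × 30 d = 42,021 Wh = 42.02 kWh
ceiling fan: 32.1 W × 7.1 h × 30 d = 6,837 Wh = 6.837 kWh
Total energy = 131.3 + 437.4 + 42.02 + 6.837 = 617.5 kWh
Cost = 617.5 kWh × £0.130 = £80.28 ≈ £80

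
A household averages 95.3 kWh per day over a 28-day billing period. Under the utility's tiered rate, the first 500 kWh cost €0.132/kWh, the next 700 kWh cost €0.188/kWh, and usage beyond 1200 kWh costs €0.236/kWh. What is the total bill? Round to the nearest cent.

Usage = 95.3 kWh/day × 28 days = 2668.4 kWh
First 500 kWh × €0.132 = €66.00
Next 700 kWh × €0.188 = €131.60
Remaining 1468.4 kWh × €0.236 = €346.54
Total = €544.14

€544.14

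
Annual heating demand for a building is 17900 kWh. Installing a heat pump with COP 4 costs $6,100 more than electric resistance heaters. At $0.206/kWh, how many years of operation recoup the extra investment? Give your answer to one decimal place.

Resistance: 17900 kWh × $0.206 = $3,687.40/yr
Heat pump: 17900 / 4 = 4475 kWh in → × $0.206 = $921.85/yr
Annual savings = $2,765.55
Payback = $6,100 / $2,765.55 = 2.21 years

2.2 years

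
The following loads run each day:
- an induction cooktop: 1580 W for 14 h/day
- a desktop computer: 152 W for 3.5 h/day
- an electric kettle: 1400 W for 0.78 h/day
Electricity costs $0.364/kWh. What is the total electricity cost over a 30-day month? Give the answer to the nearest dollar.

$259

induction cooktop: 1580 W × 14 h × 30 d = 663,600 Wh = 663.6 kWh
desktop computer: 152 W × 3.5 h × 30 d = 15,960 Wh = 15.96 kWh
electric kettle: 1400 W × 0.78 h × 30 d = 32,760 Wh = 32.76 kWh
Total energy = 663.6 + 15.96 + 32.76 = 712.3 kWh
Cost = 712.3 kWh × $0.364 = $259.28 ≈ $259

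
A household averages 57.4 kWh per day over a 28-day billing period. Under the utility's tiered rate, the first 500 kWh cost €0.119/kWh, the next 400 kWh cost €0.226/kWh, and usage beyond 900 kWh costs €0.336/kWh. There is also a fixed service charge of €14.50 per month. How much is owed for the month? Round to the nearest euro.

€402

Usage = 57.4 kWh/day × 28 days = 1607.2 kWh
First 500 kWh × €0.119 = €59.50
Next 400 kWh × €0.226 = €90.40
Remaining 707.2 kWh × €0.336 = €237.62
Energy charge = €387.52; + service €14.50 = €402.02 ≈ €402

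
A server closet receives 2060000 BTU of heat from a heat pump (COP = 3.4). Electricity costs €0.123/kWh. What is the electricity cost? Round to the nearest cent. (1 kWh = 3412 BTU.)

€21.84

Heat delivered = 2,060,000 BTU / 3412 = 603.8 kWh
Electrical input = 603.8 kWh / 3.4 = 177.6 kWh
Cost = 177.6 × €0.123/kWh = €21.84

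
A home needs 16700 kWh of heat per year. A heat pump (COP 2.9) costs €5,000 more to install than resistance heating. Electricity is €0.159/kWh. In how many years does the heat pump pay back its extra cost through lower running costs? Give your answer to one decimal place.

2.9 years

Resistance: 16700 kWh × €0.159 = €2,655.30/yr
Heat pump: 16700 / 2.9 = 5759 kWh in → × €0.159 = €915.62/yr
Annual savings = €1,739.68
Payback = €5,000 / €1,739.68 = 2.87 years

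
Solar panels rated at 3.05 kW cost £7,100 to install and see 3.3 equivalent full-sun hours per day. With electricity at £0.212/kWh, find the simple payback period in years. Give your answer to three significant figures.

9.12 years

Daily generation = 3.05 kW × 3.3 h = 10.06 kWh
Annual generation = 10.06 × 365 = 3673.7 kWh
Annual savings = 3673.7 × £0.212 = £778.83
Payback = £7,100 / £778.83 = 9.12 years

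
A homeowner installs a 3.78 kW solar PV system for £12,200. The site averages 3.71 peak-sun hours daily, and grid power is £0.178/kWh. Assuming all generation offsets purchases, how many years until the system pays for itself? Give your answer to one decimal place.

13.4 years

Daily generation = 3.78 kW × 3.71 h = 14.02 kWh
Annual generation = 14.02 × 365 = 5118.7 kWh
Annual savings = 5118.7 × £0.178 = £911.13
Payback = £12,200 / £911.13 = 13.4 years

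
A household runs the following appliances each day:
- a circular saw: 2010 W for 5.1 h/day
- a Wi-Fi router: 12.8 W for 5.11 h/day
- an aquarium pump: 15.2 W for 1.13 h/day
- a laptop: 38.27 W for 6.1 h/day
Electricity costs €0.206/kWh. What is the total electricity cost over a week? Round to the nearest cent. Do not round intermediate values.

€15.24

circular saw: 2010 W × 5.1 h × 7 d = 71,757 Wh = 71.76 kWh
Wi-Fi router: 12.8 W × 5.11 h × 7 d = 458 Wh = 0.4579 kWh
aquarium pump: 15.2 W × 1.13 h × 7 d = 120 Wh = 0.1202 kWh
laptop: 38.27 W × 6.1 h × 7 d = 1,634 Wh = 1.634 kWh
Total energy = 71.76 + 0.4579 + 0.1202 + 1.634 = 73.97 kWh
Cost = 73.97 kWh × €0.206 = €15.24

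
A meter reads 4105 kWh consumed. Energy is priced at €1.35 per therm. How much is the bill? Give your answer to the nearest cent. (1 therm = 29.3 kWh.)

4105 kWh × (0.03413 therm/kWh) = 140.1 therm
Cost = 140.1 therm × €1.35/therm = €189.14

€189.14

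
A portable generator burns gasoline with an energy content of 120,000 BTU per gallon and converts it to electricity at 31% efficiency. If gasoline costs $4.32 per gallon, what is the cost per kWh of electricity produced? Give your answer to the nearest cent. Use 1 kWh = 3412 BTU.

$0.40

Electrical output per gallon = 120,000 BTU × 0.31 / 3412 BTU/kWh = 10.9 kWh
Cost per kWh = $4.32 / 10.9 kWh = $0.396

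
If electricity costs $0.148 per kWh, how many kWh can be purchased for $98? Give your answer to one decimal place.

662.2 kWh

$98 / $0.148 per kWh = 662.2 kWh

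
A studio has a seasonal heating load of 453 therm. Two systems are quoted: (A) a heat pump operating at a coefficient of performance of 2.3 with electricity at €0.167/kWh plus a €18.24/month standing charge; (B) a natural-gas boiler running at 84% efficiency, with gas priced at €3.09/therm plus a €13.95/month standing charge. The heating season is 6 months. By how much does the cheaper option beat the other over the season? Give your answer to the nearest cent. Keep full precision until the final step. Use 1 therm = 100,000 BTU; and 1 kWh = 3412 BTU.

Heat load = 453 therm × 100,000 = 45,300,000 BTU
Gas: input = 45,300,000 / 0.840 = 53,928,571 BTU = 539.3 therm → 539.3 × €3.09 = €1,666.39; + 6 × €13.95 standing = €1,750.09
Heat pump: 45,300,000 BTU / 3412 = 13,280 kWh heat; / 2.3 = 5,772 kWh in → × €0.167 = €964.00; + 6 × €18.24 standing = €1,073.44
Difference = |€1,750.09 − €1,073.44| = €676.65

€676.65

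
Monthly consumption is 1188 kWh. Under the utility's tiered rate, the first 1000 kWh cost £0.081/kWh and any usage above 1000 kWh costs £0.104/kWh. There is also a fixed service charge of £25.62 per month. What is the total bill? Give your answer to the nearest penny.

£126.17

First 1000 kWh × £0.081 = £81.00
Remaining 188 kWh × £0.104 = £19.55
Energy charge = £100.55; + service £25.62 = £126.17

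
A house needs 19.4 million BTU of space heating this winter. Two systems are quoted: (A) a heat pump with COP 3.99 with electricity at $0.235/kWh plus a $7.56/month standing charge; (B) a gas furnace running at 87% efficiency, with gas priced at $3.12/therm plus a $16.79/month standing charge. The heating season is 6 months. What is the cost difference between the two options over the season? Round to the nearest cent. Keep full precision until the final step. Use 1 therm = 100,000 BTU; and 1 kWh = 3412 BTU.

$416.23

Heat load = 19.4 × 10⁶ BTU = 19,400,000 BTU
Gas: input = 19,400,000 / 0.87 = 22,298,851 BTU = 223 therm → 223 × $3.12 = $695.72; + 6 × $16.79 standing = $796.46
Heat pump: 19,400,000 BTU / 3412 = 5,686 kWh heat; / 3.99 = 1,425 kWh in → × $0.235 = $334.88; + 6 × $7.56 standing = $380.24
Difference = |$796.46 − $380.24| = $416.23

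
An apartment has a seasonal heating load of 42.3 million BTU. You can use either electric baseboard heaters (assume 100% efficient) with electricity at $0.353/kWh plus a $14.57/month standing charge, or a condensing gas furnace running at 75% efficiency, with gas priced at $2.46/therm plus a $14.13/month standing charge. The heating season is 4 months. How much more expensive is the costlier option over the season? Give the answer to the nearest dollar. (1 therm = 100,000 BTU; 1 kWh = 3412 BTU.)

$2991

Heat load = 42.3 × 10⁶ BTU = 42,300,000 BTU
Gas: input = 42,300,000 / 0.75 = 56,400,000 BTU = 564 therm → 564 × $2.46 = $1,387.44; + 4 × $14.13 standing = $1,443.96
Electric: 42,300,000 BTU / 3412 = 12,400 kWh → × $0.353 = $4,376.29; + 4 × $14.57 standing = $4,434.57
Difference = |$1,443.96 − $4,434.57| = $2,990.61 ≈ $2991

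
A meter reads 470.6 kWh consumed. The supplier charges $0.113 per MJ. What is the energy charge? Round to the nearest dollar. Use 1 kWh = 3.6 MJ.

$191

470.6 kWh × (3.6 MJ/kWh) = 1,694 MJ
Cost = 1,694 MJ × $0.113/MJ = $191.44 ≈ $191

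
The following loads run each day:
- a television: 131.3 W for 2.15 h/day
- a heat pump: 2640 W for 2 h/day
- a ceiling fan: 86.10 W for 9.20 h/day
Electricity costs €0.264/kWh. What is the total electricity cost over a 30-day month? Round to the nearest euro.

television: 131.3 W × 2.15 h × 30 d = 8,469 Wh = 8.469 kWh
heat pump: 2640 W × 2 h × 30 d = 158,400 Wh = 158.4 kWh
ceiling fan: 86.10 W × 9.20 h × 30 d = 23,764 Wh = 23.76 kWh
Total energy = 8.469 + 158.4 + 23.76 = 190.6 kWh
Cost = 190.6 kWh × €0.264 = €50.33 ≈ €50

€50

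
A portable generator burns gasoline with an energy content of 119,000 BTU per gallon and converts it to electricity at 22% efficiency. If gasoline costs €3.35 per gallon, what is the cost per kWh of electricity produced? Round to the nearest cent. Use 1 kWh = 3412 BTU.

€0.44

Electrical output per gallon = 119,000 BTU × 0.22 / 3412 BTU/kWh = 7.673 kWh
Cost per kWh = €3.35 / 7.673 kWh = €0.437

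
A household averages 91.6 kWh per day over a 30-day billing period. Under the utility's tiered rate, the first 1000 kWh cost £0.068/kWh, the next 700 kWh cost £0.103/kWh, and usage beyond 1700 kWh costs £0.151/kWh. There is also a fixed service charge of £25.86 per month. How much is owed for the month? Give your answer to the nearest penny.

Usage = 91.6 kWh/day × 30 days = 2748 kWh
First 1000 kWh × £0.068 = £68.00
Next 700 kWh × £0.103 = £72.10
Remaining 1048 kWh × £0.151 = £158.25
Energy charge = £298.35; + service £25.86 = £324.21

£324.21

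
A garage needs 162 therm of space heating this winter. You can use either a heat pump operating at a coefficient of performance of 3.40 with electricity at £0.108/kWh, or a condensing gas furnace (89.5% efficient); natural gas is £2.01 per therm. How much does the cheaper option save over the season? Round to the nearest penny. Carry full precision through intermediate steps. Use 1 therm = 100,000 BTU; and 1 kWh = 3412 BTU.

Heat load = 162 therm × 100,000 = 16,200,000 BTU
Gas: input = 16,200,000 / 0.895 = 18,100,559 BTU = 181 therm → 181 × £2.01 = £363.82
Heat pump: 16,200,000 BTU / 3412 = 4,748 kWh heat; / 3.40 = 1,396 kWh in → × £0.108 = £150.82
Difference = |£363.82 − £150.82| = £213.00

£213.00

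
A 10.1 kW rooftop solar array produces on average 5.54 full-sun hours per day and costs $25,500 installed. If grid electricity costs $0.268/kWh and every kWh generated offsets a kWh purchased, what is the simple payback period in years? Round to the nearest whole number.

5 years

Daily generation = 10.1 kW × 5.54 h = 55.95 kWh
Annual generation = 55.95 × 365 = 20423 kWh
Annual savings = 20423 × $0.268 = $5,473.42
Payback = $25,500 / $5,473.42 = 4.66 years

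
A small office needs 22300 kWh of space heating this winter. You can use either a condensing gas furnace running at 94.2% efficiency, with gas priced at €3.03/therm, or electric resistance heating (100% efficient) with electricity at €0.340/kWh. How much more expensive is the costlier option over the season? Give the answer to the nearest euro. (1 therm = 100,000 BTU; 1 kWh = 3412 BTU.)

€5135

Heat load = 22300 kWh × 3412 = 76,087,600 BTU
Gas: input = 76,087,600 / 0.942 = 80,772,399 BTU = 807.7 therm → 807.7 × €3.03 = €2,447.40
Electric: 76,087,600 BTU / 3412 = 22,300 kWh → × €0.340 = €7,582.00
Difference = |€2,447.40 − €7,582.00| = €5,134.60 ≈ €5135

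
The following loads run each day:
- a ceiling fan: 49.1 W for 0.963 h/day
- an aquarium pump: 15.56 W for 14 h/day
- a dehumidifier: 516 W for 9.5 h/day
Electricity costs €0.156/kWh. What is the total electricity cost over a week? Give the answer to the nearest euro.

ceiling fan: 49.1 W × 0.963 h × 7 d = 331 Wh = 0.331 kWh
aquarium pump: 15.56 W × 14 h × 7 d = 1,525 Wh = 1.525 kWh
dehumidifier: 516 W × 9.5 h × 7 d = 34,314 Wh = 34.31 kWh
Total energy = 0.331 + 1.525 + 34.31 = 36.17 kWh
Cost = 36.17 kWh × €0.156 = €5.64 ≈ €6

€6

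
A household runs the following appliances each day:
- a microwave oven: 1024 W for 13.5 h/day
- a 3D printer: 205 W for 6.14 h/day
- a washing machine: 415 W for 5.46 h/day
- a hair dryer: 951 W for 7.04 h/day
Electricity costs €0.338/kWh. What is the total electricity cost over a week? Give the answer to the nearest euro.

microwave oven: 1024 W × 13.5 h × 7 d = 96,768 Wh = 96.77 kWh
3D printer: 205 W × 6.14 h × 7 d = 8,811 Wh = 8.811 kWh
washing machine: 415 W × 5.46 h × 7 d = 15,861 Wh = 15.86 kWh
hair dryer: 951 W × 7.04 h × 7 d = 46,865 Wh = 46.87 kWh
Total energy = 96.77 + 8.811 + 15.86 + 46.87 = 168.3 kWh
Cost = 168.3 kWh × €0.338 = €56.89 ≈ €57

€57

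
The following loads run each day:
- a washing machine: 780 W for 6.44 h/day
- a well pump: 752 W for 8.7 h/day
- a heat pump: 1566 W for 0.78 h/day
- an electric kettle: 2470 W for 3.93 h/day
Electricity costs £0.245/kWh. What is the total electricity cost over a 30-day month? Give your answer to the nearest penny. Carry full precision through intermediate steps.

£165.33

washing machine: 780 W × 6.44 h × 30 d = 150,696 Wh = 150.7 kWh
well pump: 752 W × 8.7 h × 30 d = 196,272 Wh = 196.3 kWh
heat pump: 1566 W × 0.78 h × 30 d = 36,644 Wh = 36.64 kWh
electric kettle: 2470 W × 3.93 h × 30 d = 291,213 Wh = 291.2 kWh
Total energy = 150.7 + 196.3 + 36.64 + 291.2 = 674.8 kWh
Cost = 674.8 kWh × £0.245 = £165.33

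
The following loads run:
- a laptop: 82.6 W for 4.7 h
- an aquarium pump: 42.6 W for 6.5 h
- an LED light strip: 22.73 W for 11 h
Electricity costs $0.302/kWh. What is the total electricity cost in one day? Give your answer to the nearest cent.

laptop: 82.6 W × 4.7 h = 388 Wh = 0.3882 kWh
aquarium pump: 42.6 W × 6.5 h = 277 Wh = 0.2769 kWh
LED light strip: 22.73 W × 11 h = 250 Wh = 0.25 kWh
Total energy = 0.3882 + 0.2769 + 0.25 = 0.9151 kWh
Cost = 0.9151 kWh × $0.302 = $0.28

$0.28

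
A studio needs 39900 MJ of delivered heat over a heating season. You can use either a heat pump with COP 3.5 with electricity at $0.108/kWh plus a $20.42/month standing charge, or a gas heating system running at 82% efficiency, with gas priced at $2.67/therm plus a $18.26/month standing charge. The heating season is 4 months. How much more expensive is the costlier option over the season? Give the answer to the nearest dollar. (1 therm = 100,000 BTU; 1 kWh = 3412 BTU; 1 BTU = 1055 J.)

$881

Heat load = 39900 MJ = 39,900,000,000 J / 1055 = 37,819,905 BTU
Gas: input = 37,819,905 / 0.820 = 46,121,836 BTU = 461.2 therm → 461.2 × $2.67 = $1,231.45; + 4 × $18.26 standing = $1,304.49
Heat pump: 37,819,905 BTU / 3412 = 11,080 kWh heat; / 3.5 = 3,167 kWh in → × $0.108 = $342.03; + 4 × $20.42 standing = $423.71
Difference = |$1,304.49 − $423.71| = $880.78 ≈ $881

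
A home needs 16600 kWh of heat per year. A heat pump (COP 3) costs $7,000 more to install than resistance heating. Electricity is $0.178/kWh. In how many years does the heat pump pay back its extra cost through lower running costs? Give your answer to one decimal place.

3.6 years

Resistance: 16600 kWh × $0.178 = $2,954.80/yr
Heat pump: 16600 / 3 = 5533 kWh in → × $0.178 = $984.93/yr
Annual savings = $1,969.87
Payback = $7,000 / $1,969.87 = 3.55 years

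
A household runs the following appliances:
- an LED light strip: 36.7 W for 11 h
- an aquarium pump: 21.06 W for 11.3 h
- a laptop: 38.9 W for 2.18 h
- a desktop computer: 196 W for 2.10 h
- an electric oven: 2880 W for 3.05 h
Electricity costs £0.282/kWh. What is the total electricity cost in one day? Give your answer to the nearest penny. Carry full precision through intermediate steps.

LED light strip: 36.7 W × 11 h = 404 Wh = 0.4037 kWh
aquarium pump: 21.06 W × 11.3 h = 238 Wh = 0.238 kWh
laptop: 38.9 W × 2.18 h = 85 Wh = 0.0848 kWh
desktop computer: 196 W × 2.10 h = 412 Wh = 0.4116 kWh
electric oven: 2880 W × 3.05 h = 8,784 Wh = 8.784 kWh
Total energy = 0.4037 + 0.238 + 0.0848 + 0.4116 + 8.784 = 9.922 kWh
Cost = 9.922 kWh × £0.282 = £2.80

£2.80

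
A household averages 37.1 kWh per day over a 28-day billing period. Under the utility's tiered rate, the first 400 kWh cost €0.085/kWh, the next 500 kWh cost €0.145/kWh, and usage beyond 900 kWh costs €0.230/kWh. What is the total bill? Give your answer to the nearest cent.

Usage = 37.1 kWh/day × 28 days = 1038.8 kWh
First 400 kWh × €0.085 = €34.00
Next 500 kWh × €0.145 = €72.50
Remaining 138.8 kWh × €0.230 = €31.92
Total = €138.42

€138.42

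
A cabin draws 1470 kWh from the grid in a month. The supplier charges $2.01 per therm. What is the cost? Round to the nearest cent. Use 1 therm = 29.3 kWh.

1470 kWh × (0.03413 therm/kWh) = 50.17 therm
Cost = 50.17 therm × $2.01/therm = $100.84

$100.84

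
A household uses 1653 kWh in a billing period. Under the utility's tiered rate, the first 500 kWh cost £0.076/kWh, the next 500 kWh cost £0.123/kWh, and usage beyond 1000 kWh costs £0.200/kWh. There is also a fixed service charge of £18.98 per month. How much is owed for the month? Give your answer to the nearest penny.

First 500 kWh × £0.076 = £38.00
Next 500 kWh × £0.123 = £61.50
Remaining 653 kWh × £0.200 = £130.60
Energy charge = £230.10; + service £18.98 = £249.08

£249.08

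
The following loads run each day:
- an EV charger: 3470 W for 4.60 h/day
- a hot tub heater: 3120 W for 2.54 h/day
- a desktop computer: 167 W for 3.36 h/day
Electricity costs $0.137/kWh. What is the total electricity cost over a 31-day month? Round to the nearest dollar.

$104

EV charger: 3470 W × 4.60 h × 31 d = 494,822 Wh = 494.8 kWh
hot tub heater: 3120 W × 2.54 h × 31 d = 245,669 Wh = 245.7 kWh
desktop computer: 167 W × 3.36 h × 31 d = 17,395 Wh = 17.39 kWh
Total energy = 494.8 + 245.7 + 17.39 = 757.9 kWh
Cost = 757.9 kWh × $0.137 = $103.83 ≈ $104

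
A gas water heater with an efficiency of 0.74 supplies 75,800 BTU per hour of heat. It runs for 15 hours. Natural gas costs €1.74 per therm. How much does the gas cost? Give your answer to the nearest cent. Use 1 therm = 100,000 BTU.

Heat delivered = 75,800 BTU/h × 15 h = 1,137,000 BTU
Gas input = 1,137,000 / 0.74 = 1,536,486 BTU
= 1,536,486 / 100,000 = 15.36 therm
Cost = 15.36 × €1.74/therm = €26.73

€26.73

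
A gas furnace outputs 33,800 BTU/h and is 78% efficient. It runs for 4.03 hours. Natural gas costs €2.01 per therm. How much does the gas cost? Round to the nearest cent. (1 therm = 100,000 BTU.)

€3.51

Heat delivered = 33,800 BTU/h × 4.03 h = 136,214 BTU
Gas input = 136,214 / 0.78 = 174,633 BTU
= 174,633 / 100,000 = 1.746 therm
Cost = 1.746 × €2.01/therm = €3.51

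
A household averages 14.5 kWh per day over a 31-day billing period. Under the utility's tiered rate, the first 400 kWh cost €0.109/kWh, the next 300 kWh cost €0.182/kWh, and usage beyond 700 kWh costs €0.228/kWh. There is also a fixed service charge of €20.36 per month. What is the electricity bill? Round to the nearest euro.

Usage = 14.5 kWh/day × 31 days = 449.5 kWh
First 400 kWh × €0.109 = €43.60
Next 49.5 kWh × €0.182 = €9.01
Remaining tier: 0 kWh (not reached)
Energy charge = €52.61; + service €20.36 = €72.97 ≈ €73

€73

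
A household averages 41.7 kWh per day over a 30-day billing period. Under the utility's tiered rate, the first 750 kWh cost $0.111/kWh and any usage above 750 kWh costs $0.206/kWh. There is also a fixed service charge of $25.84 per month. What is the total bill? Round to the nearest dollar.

Usage = 41.7 kWh/day × 30 days = 1251 kWh
First 750 kWh × $0.111 = $83.25
Remaining 501 kWh × $0.206 = $103.21
Energy charge = $186.46; + service $25.84 = $212.30 ≈ $212

$212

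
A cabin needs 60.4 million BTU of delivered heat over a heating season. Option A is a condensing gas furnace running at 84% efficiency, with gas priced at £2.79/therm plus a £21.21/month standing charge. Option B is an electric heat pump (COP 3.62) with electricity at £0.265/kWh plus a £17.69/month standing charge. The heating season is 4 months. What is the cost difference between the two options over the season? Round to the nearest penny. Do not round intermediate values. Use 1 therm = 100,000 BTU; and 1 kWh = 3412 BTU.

£724.34

Heat load = 60.4 × 10⁶ BTU = 60,400,000 BTU
Gas: input = 60,400,000 / 0.84 = 71,904,762 BTU = 719 therm → 719 × £2.79 = £2,006.14; + 4 × £21.21 standing = £2,090.98
Heat pump: 60,400,000 BTU / 3412 = 17,700 kWh heat; / 3.62 = 4,890 kWh in → × £0.265 = £1,295.88; + 4 × £17.69 standing = £1,366.64
Difference = |£2,090.98 − £1,366.64| = £724.34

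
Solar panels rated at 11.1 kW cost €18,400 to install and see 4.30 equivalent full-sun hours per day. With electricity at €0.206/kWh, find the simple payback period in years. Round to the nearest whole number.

5 years

Daily generation = 11.1 kW × 4.30 h = 47.73 kWh
Annual generation = 47.73 × 365 = 17421 kWh
Annual savings = 17421 × €0.206 = €3,588.82
Payback = €18,400 / €3,588.82 = 5.13 years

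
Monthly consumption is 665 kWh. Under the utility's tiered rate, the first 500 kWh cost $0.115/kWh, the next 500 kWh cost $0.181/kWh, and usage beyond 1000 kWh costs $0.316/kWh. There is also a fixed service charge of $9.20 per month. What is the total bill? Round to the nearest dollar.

First 500 kWh × $0.115 = $57.50
Next 165 kWh × $0.181 = $29.86
Remaining tier: 0 kWh (not reached)
Energy charge = $87.36; + service $9.20 = $96.56 ≈ $97

$97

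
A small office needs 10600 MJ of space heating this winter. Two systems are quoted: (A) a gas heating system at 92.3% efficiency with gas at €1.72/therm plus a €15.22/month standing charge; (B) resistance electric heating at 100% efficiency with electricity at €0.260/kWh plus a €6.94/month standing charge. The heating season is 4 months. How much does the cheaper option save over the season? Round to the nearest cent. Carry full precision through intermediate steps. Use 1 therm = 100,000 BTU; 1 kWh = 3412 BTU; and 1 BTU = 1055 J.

Heat load = 10600 MJ = 10,600,000,000 J / 1055 = 10,047,393 BTU
Gas: input = 10,047,393 / 0.923 = 10,885,583 BTU = 108.9 therm → 108.9 × €1.72 = €187.23; + 4 × €15.22 standing = €248.11
Electric: 10,047,393 BTU / 3412 = 2,945 kWh → × €0.260 = €765.63; + 4 × €6.94 standing = €793.39
Difference = |€248.11 − €793.39| = €545.28

€545.28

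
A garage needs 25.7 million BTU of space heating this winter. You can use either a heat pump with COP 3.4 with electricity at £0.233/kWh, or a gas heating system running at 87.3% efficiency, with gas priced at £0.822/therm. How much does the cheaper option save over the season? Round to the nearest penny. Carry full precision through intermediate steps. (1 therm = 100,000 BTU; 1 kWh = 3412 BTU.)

£274.19

Heat load = 25.7 × 10⁶ BTU = 25,700,000 BTU
Gas: input = 25,700,000 / 0.873 = 29,438,717 BTU = 294.4 therm → 294.4 × £0.822 = £241.99
Heat pump: 25,700,000 BTU / 3412 = 7,532 kWh heat; / 3.4 = 2,215 kWh in → × £0.233 = £516.18
Difference = |£241.99 − £516.18| = £274.19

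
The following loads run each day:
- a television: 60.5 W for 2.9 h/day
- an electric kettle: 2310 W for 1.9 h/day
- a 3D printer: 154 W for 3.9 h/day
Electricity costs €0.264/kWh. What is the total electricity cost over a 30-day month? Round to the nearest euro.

€41

television: 60.5 W × 2.9 h × 30 d = 5,264 Wh = 5.263 kWh
electric kettle: 2310 W × 1.9 h × 30 d = 131,670 Wh = 131.7 kWh
3D printer: 154 W × 3.9 h × 30 d = 18,018 Wh = 18.02 kWh
Total energy = 5.263 + 131.7 + 18.02 = 155 kWh
Cost = 155 kWh × €0.264 = €40.91 ≈ €41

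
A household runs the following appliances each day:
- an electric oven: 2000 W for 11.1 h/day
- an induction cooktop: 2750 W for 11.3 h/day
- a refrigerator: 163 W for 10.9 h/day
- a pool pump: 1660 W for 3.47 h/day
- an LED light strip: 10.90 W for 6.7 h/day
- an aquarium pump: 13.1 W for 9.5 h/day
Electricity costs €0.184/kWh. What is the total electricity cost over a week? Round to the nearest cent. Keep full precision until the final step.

electric oven: 2000 W × 11.1 h × 7 d = 155,400 Wh = 155.4 kWh
induction cooktop: 2750 W × 11.3 h × 7 d = 217,525 Wh = 217.5 kWh
refrigerator: 163 W × 10.9 h × 7 d = 12,437 Wh = 12.44 kWh
pool pump: 1660 W × 3.47 h × 7 d = 40,321 Wh = 40.32 kWh
LED light strip: 10.90 W × 6.7 h × 7 d = 511 Wh = 0.5112 kWh
aquarium pump: 13.1 W × 9.5 h × 7 d = 871 Wh = 0.8711 kWh
Total energy = 155.4 + 217.5 + 12.44 + 40.32 + 0.5112 + 0.8711 = 427.1 kWh
Cost = 427.1 kWh × €0.184 = €78.58

€78.58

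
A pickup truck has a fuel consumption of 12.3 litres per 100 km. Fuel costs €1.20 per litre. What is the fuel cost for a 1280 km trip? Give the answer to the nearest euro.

Fuel = 12.3 L/100 km × 1280 km / 100 = 157.4 L
Cost = 157.4 L × €1.20/L = €188.93 ≈ €189

€189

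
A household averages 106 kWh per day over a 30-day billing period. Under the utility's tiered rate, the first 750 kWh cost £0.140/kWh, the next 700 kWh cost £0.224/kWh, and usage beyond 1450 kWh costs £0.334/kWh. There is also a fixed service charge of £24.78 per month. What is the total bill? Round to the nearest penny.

Usage = 106 kWh/day × 30 days = 3180 kWh
First 750 kWh × £0.140 = £105.00
Next 700 kWh × £0.224 = £156.80
Remaining 1730 kWh × £0.334 = £577.82
Energy charge = £839.62; + service £24.78 = £864.40

£864.40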